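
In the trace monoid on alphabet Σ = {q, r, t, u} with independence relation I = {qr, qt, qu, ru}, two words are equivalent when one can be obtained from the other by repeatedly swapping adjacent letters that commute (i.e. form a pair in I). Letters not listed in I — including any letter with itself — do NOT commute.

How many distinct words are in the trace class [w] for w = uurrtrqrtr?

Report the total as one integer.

60

drop 0:u onto floor
drop 1:u onto {0:u}
drop 2:r onto floor
drop 3:r onto {2:r}
drop 4:t onto {1:u, 3:r}
drop 5:r onto {4:t}
drop 6:q onto floor
drop 7:r onto {5:r}
drop 8:t onto {7:r}
drop 9:r onto {8:t}
ground layer = {0:u, 2:r, 6:q}
drop-orders for the pieces not yet dropped (sum over which currently-grounded one goes next):
  1 to go: {6} 1  {9} 1
  2 to go: {6,9} 2  {8,9} 1
  3 to go: {6,8,9} 3  {7,8,9} 1
  4 to go: {5,7,8,9} 1  {6,7,8,9} 4
  5 to go: {4,5,7,8,9} 1  {5,6,7,8,9} 5
  6 to go: {1,4,5,7,8,9} 1  {3,4,5,7,8,9} 1  {4,5,6,7,8,9} 6
  7 to go: {0,1,4,5,7,8,9} 1  {1,3,4,5,7,8,9} 2  {1,4,5,6,7,8,9} 7  {2,3,4,5,7,8,9} 1  {3,4,5,6,7,8,9} 7
  8 to go: {0,1,3,4,5,7,8,9} 3  {0,1,4,5,6,7,8,9} 8  {1,2,3,4,5,7,8,9} 3  {1,3,4,5,6,7,8,9} 16  {2,3,4,5,6,7,8,9} 8
  if 0:u drops first: 27 orders
  if 2:r drops first: 27 orders
  if 6:q drops first: 6 orders
heap linearizations: 60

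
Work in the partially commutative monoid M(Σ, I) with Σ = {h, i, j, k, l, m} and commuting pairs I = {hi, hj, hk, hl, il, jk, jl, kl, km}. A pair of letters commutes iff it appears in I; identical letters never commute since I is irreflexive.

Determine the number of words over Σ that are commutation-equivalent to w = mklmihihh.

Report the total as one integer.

#0=m has no predecessor
#1=k has no predecessor
#2=l depends on [0:m]
#3=m depends on [2:l]
#4=i depends on [1:k, 3:m]
#5=h depends on [3:m]
#6=i depends on [4:i]
#7=h depends on [5:h]
#8=h depends on [7:h]
sources: [0:m, 1:k]
N(rest) = Σ N(rest − s) over sources s of rest; N(one piece) = 1:
  size 1 → [6]=1  [8]=1
  size 2 → [4,6]=1  [6,8]=2  [7,8]=1
  size 3 → [1,4,6]=1  [4,6,8]=3  [5,7,8]=1  [6,7,8]=3
  size 4 → [1,4,6,8]=4  [4,6,7,8]=6  [5,6,7,8]=4
  size 5 → [1,4,6,7,8]=10  [4,5,6,7,8]=10
  size 6 → [1,4,5,6,7,8]=20  [3,4,5,6,7,8]=10
  size 7 → [1,3,4,5,6,7,8]=30  [2,3,4,5,6,7,8]=10
  first=0(m) contributes 40
  first=1(k) contributes 10
|[w]| = 50

50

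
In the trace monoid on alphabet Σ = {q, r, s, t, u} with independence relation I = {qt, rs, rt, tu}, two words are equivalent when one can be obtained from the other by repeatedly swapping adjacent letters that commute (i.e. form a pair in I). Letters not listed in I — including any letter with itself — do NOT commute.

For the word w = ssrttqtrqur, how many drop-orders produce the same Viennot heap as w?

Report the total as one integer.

196

#0=s has no predecessor
#1=s depends on [0:s]
#2=r has no predecessor
#3=t depends on [1:s]
#4=t depends on [3:t]
#5=q depends on [1:s, 2:r]
#6=t depends on [4:t]
#7=r depends on [5:q]
#8=q depends on [7:r]
#9=u depends on [8:q]
#10=r depends on [9:u]
sources: [0:s, 2:r]
N(rest) = Σ N(rest − s) over sources s of rest; N(one piece) = 1:
  size 1 → [6]=1  [10]=1
  size 2 → [4,6]=1  [6,10]=2  [9,10]=1
  size 3 → [3,4,6]=1  [4,6,10]=3  [6,9,10]=3  [8,9,10]=1
  size 4 → [3,4,6,10]=4  [4,6,9,10]=6  [6,8,9,10]=4  [7,8,9,10]=1
  size 5 → [3,4,6,9,10]=10  [4,6,8,9,10]=10  [5,7,8,9,10]=1  [6,7,8,9,10]=5
  size 6 → [2,5,7,8,9,10]=1  [3,4,6,8,9,10]=20  [4,6,7,8,9,10]=15  [5,6,7,8,9,10]=6
  size 7 → [2,5,6,7,8,9,10]=7  [3,4,6,7,8,9,10]=35  [4,5,6,7,8,9,10]=21
  size 8 → [2,4,5,6,7,8,9,10]=28  [3,4,5,6,7,8,9,10]=56
  size 9 → [1,3,4,5,6,7,8,9,10]=56  [2,3,4,5,6,7,8,9,10]=84
  first=0(s) contributes 140
  first=2(r) contributes 56
|[w]| = 196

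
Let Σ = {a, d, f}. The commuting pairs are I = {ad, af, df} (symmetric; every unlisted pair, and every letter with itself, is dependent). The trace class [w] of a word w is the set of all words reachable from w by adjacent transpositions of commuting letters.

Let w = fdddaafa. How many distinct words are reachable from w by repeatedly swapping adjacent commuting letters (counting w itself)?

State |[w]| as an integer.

drop 0:f onto floor
drop 1:d onto floor
drop 2:d onto {1:d}
drop 3:d onto {2:d}
drop 4:a onto floor
drop 5:a onto {4:a}
drop 6:f onto {0:f}
drop 7:a onto {5:a}
ground layer = {0:f, 1:d, 4:a}
drop-orders for the pieces not yet dropped (sum over which currently-grounded one goes next):
  1 to go: {3} 1  {6} 1  {7} 1
  2 to go: {0,6} 1  {2,3} 1  {3,6} 2  {3,7} 2  {5,7} 1  {6,7} 2
  3 to go: {0,3,6} 3  {0,6,7} 3  {1,2,3} 1  {2,3,6} 3  {2,3,7} 3  {3,5,7} 3  {3,6,7} 6  {4,5,7} 1  {5,6,7} 3
  4 to go: {0,2,3,6} 6  {0,3,6,7} 12  {0,5,6,7} 6  {1,2,3,6} 4  {1,2,3,7} 4  {2,3,5,7} 6  {2,3,6,7} 12  {3,4,5,7} 4  {3,5,6,7} 12  {4,5,6,7} 4
  5 to go: {0,1,2,3,6} 10  {0,2,3,6,7} 30  {0,3,5,6,7} 30  {0,4,5,6,7} 10  {1,2,3,5,7} 10  {1,2,3,6,7} 20  {2,3,4,5,7} 10  {2,3,5,6,7} 30  {3,4,5,6,7} 20
  6 to go: {0,1,2,3,6,7} 60  {0,2,3,5,6,7} 90  {0,3,4,5,6,7} 60  {1,2,3,4,5,7} 20  {1,2,3,5,6,7} 60  {2,3,4,5,6,7} 60
  if 0:f drops first: 140 orders
  if 1:d drops first: 210 orders
  if 4:a drops first: 210 orders
heap linearizations: 560

560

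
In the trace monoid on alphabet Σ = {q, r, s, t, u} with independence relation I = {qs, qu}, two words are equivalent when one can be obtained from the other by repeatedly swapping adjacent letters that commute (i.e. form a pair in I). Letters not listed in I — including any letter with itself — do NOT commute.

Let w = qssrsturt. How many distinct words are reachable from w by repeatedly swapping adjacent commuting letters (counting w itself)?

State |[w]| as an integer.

3

piece 0:q — minimal
piece 1:s — minimal
piece 2:s rests on {1:s}
piece 3:r rests on {0:q, 2:s}
piece 4:s rests on {3:r}
piece 5:t rests on {4:s}
piece 6:u rests on {5:t}
piece 7:r rests on {6:u}
piece 8:t rests on {7:r}
minimal pieces: {0:q, 1:s}
ways to finish when only these pieces remain (= sum over removing one remaining piece with nothing left below it):
  1 left: {8}→1
  2 left: {7,8}→1
  3 left: {6,7,8}→1
  4 left: {5,6,7,8}→1
  5 left: {4,5,6,7,8}→1
  6 left: {3,4,5,6,7,8}→1
  7 left: {0,3,4,5,6,7,8}→1  {2,3,4,5,6,7,8}→1
  placing 0:q first → 1 extensions
  placing 1:s first → 2 extensions
total linear extensions = 3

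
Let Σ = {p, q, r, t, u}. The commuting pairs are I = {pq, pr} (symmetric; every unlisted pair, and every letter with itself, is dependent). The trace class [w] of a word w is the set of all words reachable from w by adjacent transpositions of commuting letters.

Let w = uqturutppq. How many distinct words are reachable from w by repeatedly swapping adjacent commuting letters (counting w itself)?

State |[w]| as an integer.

piece 0:u — minimal
piece 1:q rests on {0:u}
piece 2:t rests on {1:q}
piece 3:u rests on {2:t}
piece 4:r rests on {3:u}
piece 5:u rests on {4:r}
piece 6:t rests on {5:u}
piece 7:p rests on {6:t}
piece 8:p rests on {7:p}
piece 9:q rests on {6:t}
minimal pieces: {0:u}
ways to finish when only these pieces remain (= sum over removing one remaining piece with nothing left below it):
  1 left: {8}→1  {9}→1
  2 left: {7,8}→1  {8,9}→2
  3 left: {7,8,9}→3
  4 left: {6,7,8,9}→3
  5 left: {5,6,7,8,9}→3
  6 left: {4,5,6,7,8,9}→3
  7 left: {3,4,5,6,7,8,9}→3
  8 left: {2,3,4,5,6,7,8,9}→3
  placing 0:u first → 3 extensions

3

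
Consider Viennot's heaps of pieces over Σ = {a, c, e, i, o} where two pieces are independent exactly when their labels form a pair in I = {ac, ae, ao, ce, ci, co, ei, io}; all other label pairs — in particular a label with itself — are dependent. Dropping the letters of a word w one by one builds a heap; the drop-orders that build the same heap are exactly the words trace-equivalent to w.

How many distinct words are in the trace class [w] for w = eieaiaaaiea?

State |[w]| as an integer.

165

drop 0:e onto floor
drop 1:i onto floor
drop 2:e onto {0:e}
drop 3:a onto {1:i}
drop 4:i onto {3:a}
drop 5:a onto {4:i}
drop 6:a onto {5:a}
drop 7:a onto {6:a}
drop 8:i onto {7:a}
drop 9:e onto {2:e}
drop 10:a onto {8:i}
ground layer = {0:e, 1:i}
drop-orders for the pieces not yet dropped (sum over which currently-grounded one goes next):
  1 to go: {9} 1  {10} 1
  2 to go: {2,9} 1  {8,10} 1  {9,10} 2
  3 to go: {0,2,9} 1  {2,9,10} 3  {7,8,10} 1  {8,9,10} 3
  4 to go: {0,2,9,10} 4  {2,8,9,10} 6  {6,7,8,10} 1  {7,8,9,10} 4
  5 to go: {0,2,8,9,10} 10  {2,7,8,9,10} 10  {5,6,7,8,10} 1  {6,7,8,9,10} 5
  6 to go: {0,2,7,8,9,10} 20  {2,6,7,8,9,10} 15  {4,5,6,7,8,10} 1  {5,6,7,8,9,10} 6
  7 to go: {0,2,6,7,8,9,10} 35  {2,5,6,7,8,9,10} 21  {3,4,5,6,7,8,10} 1  {4,5,6,7,8,9,10} 7
  8 to go: {0,2,5,6,7,8,9,10} 56  {1,3,4,5,6,7,8,10} 1  {2,4,5,6,7,8,9,10} 28  {3,4,5,6,7,8,9,10} 8
  9 to go: {0,2,4,5,6,7,8,9,10} 84  {1,3,4,5,6,7,8,9,10} 9  {2,3,4,5,6,7,8,9,10} 36
  if 0:e drops first: 45 orders
  if 1:i drops first: 120 orders
heap linearizations: 165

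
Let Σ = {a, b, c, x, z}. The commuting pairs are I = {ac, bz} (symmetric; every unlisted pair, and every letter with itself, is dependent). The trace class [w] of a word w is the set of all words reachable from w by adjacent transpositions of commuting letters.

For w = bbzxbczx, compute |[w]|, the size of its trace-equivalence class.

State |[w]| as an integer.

3

0(b) covers ∅
1(b) covers 0:b
2(z) covers ∅
3(x) covers 1:b, 2:z
4(b) covers 3:x
5(c) covers 4:b
6(z) covers 5:c
7(x) covers 6:z
floor of heap: 0:b, 2:z
completions by unplaced set U, small U first (add the entries for U minus each lowest piece of U):
  |U|=1: {7}:1
  |U|=2: {6,7}:1
  |U|=3: {5,6,7}:1
  |U|=4: {4,5,6,7}:1
  |U|=5: {3,4,5,6,7}:1
  |U|=6: {1,3,4,5,6,7}:1  {2,3,4,5,6,7}:1
  start at 0(b): 2
  start at 2(z): 1
sum over floor = 3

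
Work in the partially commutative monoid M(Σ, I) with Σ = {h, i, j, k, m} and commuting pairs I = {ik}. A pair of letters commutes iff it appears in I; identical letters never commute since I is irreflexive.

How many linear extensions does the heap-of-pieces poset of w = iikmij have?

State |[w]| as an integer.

3

drop 0:i onto floor
drop 1:i onto {0:i}
drop 2:k onto floor
drop 3:m onto {1:i, 2:k}
drop 4:i onto {3:m}
drop 5:j onto {4:i}
ground layer = {0:i, 2:k}
drop-orders for the pieces not yet dropped (sum over which currently-grounded one goes next):
  1 to go: {5} 1
  2 to go: {4,5} 1
  3 to go: {3,4,5} 1
  4 to go: {1,3,4,5} 1  {2,3,4,5} 1
  if 0:i drops first: 2 orders
  if 2:k drops first: 1 orders
heap linearizations: 3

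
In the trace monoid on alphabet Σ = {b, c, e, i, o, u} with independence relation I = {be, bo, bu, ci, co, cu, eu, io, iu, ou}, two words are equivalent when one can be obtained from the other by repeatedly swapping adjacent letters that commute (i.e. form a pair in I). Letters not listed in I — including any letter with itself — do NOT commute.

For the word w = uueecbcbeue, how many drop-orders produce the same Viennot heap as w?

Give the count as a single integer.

0(u) covers ∅
1(u) covers 0:u
2(e) covers ∅
3(e) covers 2:e
4(c) covers 3:e
5(b) covers 4:c
6(c) covers 5:b
7(b) covers 6:c
8(e) covers 6:c
9(u) covers 1:u
10(e) covers 8:e
floor of heap: 0:u, 2:e
completions by unplaced set U, small U first (add the entries for U minus each lowest piece of U):
  |U|=1: {7}:1  {9}:1  {10}:1
  |U|=2: {1,9}:1  {7,9}:2  {7,10}:2  {8,10}:1  {9,10}:2
  |U|=3: {0,1,9}:1  {1,7,9}:3  {1,9,10}:3  {7,8,10}:3  {7,9,10}:6  {8,9,10}:3
  |U|=4: {0,1,7,9}:4  {0,1,9,10}:4  {1,7,9,10}:12  {1,8,9,10}:6  {6,7,8,10}:3  {7,8,9,10}:12
  |U|=5: {0,1,7,9,10}:20  {0,1,8,9,10}:10  {1,7,8,9,10}:30  {5,6,7,8,10}:3  {6,7,8,9,10}:15
  |U|=6: {0,1,7,8,9,10}:60  {1,6,7,8,9,10}:45  {4,5,6,7,8,10}:3  {5,6,7,8,9,10}:18
  |U|=7: {0,1,6,7,8,9,10}:105  {1,5,6,7,8,9,10}:63  {3,4,5,6,7,8,10}:3  {4,5,6,7,8,9,10}:21
  |U|=8: {0,1,5,6,7,8,9,10}:168  {1,4,5,6,7,8,9,10}:84  {2,3,4,5,6,7,8,10}:3  {3,4,5,6,7,8,9,10}:24
  |U|=9: {0,1,4,5,6,7,8,9,10}:252  {1,3,4,5,6,7,8,9,10}:108  {2,3,4,5,6,7,8,9,10}:27
  start at 0(u): 135
  start at 2(e): 360
sum over floor = 495

495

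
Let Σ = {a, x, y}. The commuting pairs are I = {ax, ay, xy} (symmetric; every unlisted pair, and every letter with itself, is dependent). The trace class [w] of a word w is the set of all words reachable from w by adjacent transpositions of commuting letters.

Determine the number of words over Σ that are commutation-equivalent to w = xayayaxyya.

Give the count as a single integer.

0(x) covers ∅
1(a) covers ∅
2(y) covers ∅
3(a) covers 1:a
4(y) covers 2:y
5(a) covers 3:a
6(x) covers 0:x
7(y) covers 4:y
8(y) covers 7:y
9(a) covers 5:a
floor of heap: 0:x, 1:a, 2:y
completions by unplaced set U, small U first (add the entries for U minus each lowest piece of U):
  |U|=1: {6}:1  {8}:1  {9}:1
  |U|=2: {0,6}:1  {5,9}:1  {6,8}:2  {6,9}:2  {7,8}:1  {8,9}:2
  |U|=3: {0,6,8}:3  {0,6,9}:3  {3,5,9}:1  {4,7,8}:1  {5,6,9}:3  {5,8,9}:3  {6,7,8}:3  {6,8,9}:6  {7,8,9}:3
  |U|=4: {0,5,6,9}:6  {0,6,7,8}:6  {0,6,8,9}:12  {1,3,5,9}:1  {2,4,7,8}:1  {3,5,6,9}:4  {3,5,8,9}:4  {4,6,7,8}:4  {4,7,8,9}:4  {5,6,8,9}:12  {5,7,8,9}:6  {6,7,8,9}:12
  |U|=5: {0,3,5,6,9}:10  {0,4,6,7,8}:10  {0,5,6,8,9}:30  {0,6,7,8,9}:30  {1,3,5,6,9}:5  {1,3,5,8,9}:5  {2,4,6,7,8}:5  {2,4,7,8,9}:5  {3,5,6,8,9}:20  {3,5,7,8,9}:10  {4,5,7,8,9}:10  {4,6,7,8,9}:20  {5,6,7,8,9}:30
  |U|=6: {0,1,3,5,6,9}:15  {0,2,4,6,7,8}:15  {0,3,5,6,8,9}:60  {0,4,6,7,8,9}:60  {0,5,6,7,8,9}:90  {1,3,5,6,8,9}:30  {1,3,5,7,8,9}:15  {2,4,5,7,8,9}:15  {2,4,6,7,8,9}:30  {3,4,5,7,8,9}:20  {3,5,6,7,8,9}:60  {4,5,6,7,8,9}:60
  |U|=7: {0,1,3,5,6,8,9}:105  {0,2,4,6,7,8,9}:105  {0,3,5,6,7,8,9}:210  {0,4,5,6,7,8,9}:210  {1,3,4,5,7,8,9}:35  {1,3,5,6,7,8,9}:105  {2,3,4,5,7,8,9}:35  {2,4,5,6,7,8,9}:105  {3,4,5,6,7,8,9}:140
  |U|=8: {0,1,3,5,6,7,8,9}:420  {0,2,4,5,6,7,8,9}:420  {0,3,4,5,6,7,8,9}:560  {1,2,3,4,5,7,8,9}:70  {1,3,4,5,6,7,8,9}:280  {2,3,4,5,6,7,8,9}:280
  start at 0(x): 630
  start at 1(a): 1260
  start at 2(y): 1260
sum over floor = 3150

3150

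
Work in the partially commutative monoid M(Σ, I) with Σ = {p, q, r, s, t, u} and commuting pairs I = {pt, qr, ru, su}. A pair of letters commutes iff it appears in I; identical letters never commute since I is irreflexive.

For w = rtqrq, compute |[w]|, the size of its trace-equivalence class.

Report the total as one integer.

3

drop 0:r onto floor
drop 1:t onto {0:r}
drop 2:q onto {1:t}
drop 3:r onto {1:t}
drop 4:q onto {2:q}
ground layer = {0:r}
drop-orders for the pieces not yet dropped (sum over which currently-grounded one goes next):
  1 to go: {3} 1  {4} 1
  2 to go: {2,4} 1  {3,4} 2
  3 to go: {2,3,4} 3
  if 0:r drops first: 3 orders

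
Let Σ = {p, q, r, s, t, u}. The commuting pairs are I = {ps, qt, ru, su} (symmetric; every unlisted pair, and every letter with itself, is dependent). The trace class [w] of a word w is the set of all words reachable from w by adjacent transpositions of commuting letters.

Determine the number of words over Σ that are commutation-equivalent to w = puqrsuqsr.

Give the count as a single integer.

3

piece 0:p — minimal
piece 1:u rests on {0:p}
piece 2:q rests on {1:u}
piece 3:r rests on {2:q}
piece 4:s rests on {3:r}
piece 5:u rests on {2:q}
piece 6:q rests on {4:s, 5:u}
piece 7:s rests on {6:q}
piece 8:r rests on {7:s}
minimal pieces: {0:p}
ways to finish when only these pieces remain (= sum over removing one remaining piece with nothing left below it):
  1 left: {8}→1
  2 left: {7,8}→1
  3 left: {6,7,8}→1
  4 left: {4,6,7,8}→1  {5,6,7,8}→1
  5 left: {3,4,6,7,8}→1  {4,5,6,7,8}→2
  6 left: {3,4,5,6,7,8}→3
  7 left: {2,3,4,5,6,7,8}→3
  placing 0:p first → 3 extensions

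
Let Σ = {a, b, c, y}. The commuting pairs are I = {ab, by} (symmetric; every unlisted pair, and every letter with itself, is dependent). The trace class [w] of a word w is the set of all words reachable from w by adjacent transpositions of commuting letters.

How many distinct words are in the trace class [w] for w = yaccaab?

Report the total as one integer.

#0=y has no predecessor
#1=a depends on [0:y]
#2=c depends on [1:a]
#3=c depends on [2:c]
#4=a depends on [3:c]
#5=a depends on [4:a]
#6=b depends on [3:c]
sources: [0:y]
N(rest) = Σ N(rest − s) over sources s of rest; N(one piece) = 1:
  size 1 → [5]=1  [6]=1
  size 2 → [4,5]=1  [5,6]=2
  size 3 → [4,5,6]=3
  size 4 → [3,4,5,6]=3
  size 5 → [2,3,4,5,6]=3
  first=0(y) contributes 3

3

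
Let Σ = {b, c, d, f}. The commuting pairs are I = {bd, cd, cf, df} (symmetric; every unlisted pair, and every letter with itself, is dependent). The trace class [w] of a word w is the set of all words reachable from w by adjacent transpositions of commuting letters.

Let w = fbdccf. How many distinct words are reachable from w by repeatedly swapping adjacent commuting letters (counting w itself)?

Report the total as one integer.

18

drop 0:f onto floor
drop 1:b onto {0:f}
drop 2:d onto floor
drop 3:c onto {1:b}
drop 4:c onto {3:c}
drop 5:f onto {1:b}
ground layer = {0:f, 2:d}
drop-orders for the pieces not yet dropped (sum over which currently-grounded one goes next):
  1 to go: {2} 1  {4} 1  {5} 1
  2 to go: {2,4} 2  {2,5} 2  {3,4} 1  {4,5} 2
  3 to go: {2,3,4} 3  {2,4,5} 6  {3,4,5} 3
  4 to go: {1,3,4,5} 3  {2,3,4,5} 12
  if 0:f drops first: 15 orders
  if 2:d drops first: 3 orders
heap linearizations: 18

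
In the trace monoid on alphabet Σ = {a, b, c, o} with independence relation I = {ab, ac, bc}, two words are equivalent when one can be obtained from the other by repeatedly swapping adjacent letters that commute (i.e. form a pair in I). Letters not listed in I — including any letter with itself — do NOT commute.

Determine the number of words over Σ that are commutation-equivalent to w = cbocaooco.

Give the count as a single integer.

4

piece 0:c — minimal
piece 1:b — minimal
piece 2:o rests on {0:c, 1:b}
piece 3:c rests on {2:o}
piece 4:a rests on {2:o}
piece 5:o rests on {3:c, 4:a}
piece 6:o rests on {5:o}
piece 7:c rests on {6:o}
piece 8:o rests on {7:c}
minimal pieces: {0:c, 1:b}
ways to finish when only these pieces remain (= sum over removing one remaining piece with nothing left below it):
  1 left: {8}→1
  2 left: {7,8}→1
  3 left: {6,7,8}→1
  4 left: {5,6,7,8}→1
  5 left: {3,5,6,7,8}→1  {4,5,6,7,8}→1
  6 left: {3,4,5,6,7,8}→2
  7 left: {2,3,4,5,6,7,8}→2
  placing 0:c first → 2 extensions
  placing 1:b first → 2 extensions
total linear extensions = 4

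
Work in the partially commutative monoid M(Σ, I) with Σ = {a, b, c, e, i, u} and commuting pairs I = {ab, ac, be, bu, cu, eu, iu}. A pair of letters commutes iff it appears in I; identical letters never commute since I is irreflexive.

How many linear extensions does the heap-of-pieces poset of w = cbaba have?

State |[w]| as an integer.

10

0(c) covers ∅
1(b) covers 0:c
2(a) covers ∅
3(b) covers 1:b
4(a) covers 2:a
floor of heap: 0:c, 2:a
completions by unplaced set U, small U first (add the entries for U minus each lowest piece of U):
  |U|=1: {3}:1  {4}:1
  |U|=2: {1,3}:1  {2,4}:1  {3,4}:2
  |U|=3: {0,1,3}:1  {1,3,4}:3  {2,3,4}:3
  start at 0(c): 6
  start at 2(a): 4
sum over floor = 10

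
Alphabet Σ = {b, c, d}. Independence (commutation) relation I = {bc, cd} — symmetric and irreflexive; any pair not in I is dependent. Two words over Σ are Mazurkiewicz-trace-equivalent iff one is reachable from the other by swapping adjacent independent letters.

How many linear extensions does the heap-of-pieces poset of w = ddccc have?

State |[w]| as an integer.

10

piece 0:d — minimal
piece 1:d rests on {0:d}
piece 2:c — minimal
piece 3:c rests on {2:c}
piece 4:c rests on {3:c}
minimal pieces: {0:d, 2:c}
ways to finish when only these pieces remain (= sum over removing one remaining piece with nothing left below it):
  1 left: {1}→1  {4}→1
  2 left: {0,1}→1  {1,4}→2  {3,4}→1
  3 left: {0,1,4}→3  {1,3,4}→3  {2,3,4}→1
  placing 0:d first → 4 extensions
  placing 2:c first → 6 extensions
total linear extensions = 10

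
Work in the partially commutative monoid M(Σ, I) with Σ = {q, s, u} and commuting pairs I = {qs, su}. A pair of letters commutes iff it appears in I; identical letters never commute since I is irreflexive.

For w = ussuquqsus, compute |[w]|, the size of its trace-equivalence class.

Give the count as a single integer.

piece 0:u — minimal
piece 1:s — minimal
piece 2:s rests on {1:s}
piece 3:u rests on {0:u}
piece 4:q rests on {3:u}
piece 5:u rests on {4:q}
piece 6:q rests on {5:u}
piece 7:s rests on {2:s}
piece 8:u rests on {6:q}
piece 9:s rests on {7:s}
minimal pieces: {0:u, 1:s}
ways to finish when only these pieces remain (= sum over removing one remaining piece with nothing left below it):
  1 left: {8}→1  {9}→1
  2 left: {6,8}→1  {7,9}→1  {8,9}→2
  3 left: {2,7,9}→1  {5,6,8}→1  {6,8,9}→3  {7,8,9}→3
  4 left: {1,2,7,9}→1  {2,7,8,9}→4  {4,5,6,8}→1  {5,6,8,9}→4  {6,7,8,9}→6
  5 left: {1,2,7,8,9}→5  {2,6,7,8,9}→10  {3,4,5,6,8}→1  {4,5,6,8,9}→5  {5,6,7,8,9}→10
  6 left: {0,3,4,5,6,8}→1  {1,2,6,7,8,9}→15  {2,5,6,7,8,9}→20  {3,4,5,6,8,9}→6  {4,5,6,7,8,9}→15
  7 left: {0,3,4,5,6,8,9}→7  {1,2,5,6,7,8,9}→35  {2,4,5,6,7,8,9}→35  {3,4,5,6,7,8,9}→21
  8 left: {0,3,4,5,6,7,8,9}→28  {1,2,4,5,6,7,8,9}→70  {2,3,4,5,6,7,8,9}→56
  placing 0:u first → 126 extensions
  placing 1:s first → 84 extensions
total linear extensions = 210

210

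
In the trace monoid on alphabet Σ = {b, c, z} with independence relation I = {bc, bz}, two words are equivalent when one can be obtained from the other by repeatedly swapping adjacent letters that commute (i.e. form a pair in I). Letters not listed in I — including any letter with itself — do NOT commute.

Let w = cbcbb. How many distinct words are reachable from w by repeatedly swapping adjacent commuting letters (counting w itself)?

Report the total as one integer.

10

0(c) covers ∅
1(b) covers ∅
2(c) covers 0:c
3(b) covers 1:b
4(b) covers 3:b
floor of heap: 0:c, 1:b
completions by unplaced set U, small U first (add the entries for U minus each lowest piece of U):
  |U|=1: {2}:1  {4}:1
  |U|=2: {0,2}:1  {2,4}:2  {3,4}:1
  |U|=3: {0,2,4}:3  {1,3,4}:1  {2,3,4}:3
  start at 0(c): 4
  start at 1(b): 6
sum over floor = 10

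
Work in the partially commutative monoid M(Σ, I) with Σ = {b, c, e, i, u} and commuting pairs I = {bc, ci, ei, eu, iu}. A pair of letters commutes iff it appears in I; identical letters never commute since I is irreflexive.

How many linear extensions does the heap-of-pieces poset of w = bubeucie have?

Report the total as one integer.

piece 0:b — minimal
piece 1:u rests on {0:b}
piece 2:b rests on {1:u}
piece 3:e rests on {2:b}
piece 4:u rests on {2:b}
piece 5:c rests on {3:e, 4:u}
piece 6:i rests on {2:b}
piece 7:e rests on {5:c}
minimal pieces: {0:b}
ways to finish when only these pieces remain (= sum over removing one remaining piece with nothing left below it):
  1 left: {6}→1  {7}→1
  2 left: {5,7}→1  {6,7}→2
  3 left: {3,5,7}→1  {4,5,7}→1  {5,6,7}→3
  4 left: {3,4,5,7}→2  {3,5,6,7}→4  {4,5,6,7}→4
  5 left: {3,4,5,6,7}→10
  6 left: {2,3,4,5,6,7}→10
  placing 0:b first → 10 extensions

10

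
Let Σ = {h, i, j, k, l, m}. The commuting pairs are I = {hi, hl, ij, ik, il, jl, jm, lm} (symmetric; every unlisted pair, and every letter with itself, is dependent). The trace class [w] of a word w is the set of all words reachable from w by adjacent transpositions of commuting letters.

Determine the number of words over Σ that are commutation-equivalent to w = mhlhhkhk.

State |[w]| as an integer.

5

#0=m has no predecessor
#1=h depends on [0:m]
#2=l has no predecessor
#3=h depends on [1:h]
#4=h depends on [3:h]
#5=k depends on [2:l, 4:h]
#6=h depends on [5:k]
#7=k depends on [6:h]
sources: [0:m, 2:l]
N(rest) = Σ N(rest − s) over sources s of rest; N(one piece) = 1:
  size 1 → [7]=1
  size 2 → [6,7]=1
  size 3 → [5,6,7]=1
  size 4 → [2,5,6,7]=1  [4,5,6,7]=1
  size 5 → [2,4,5,6,7]=2  [3,4,5,6,7]=1
  size 6 → [1,3,4,5,6,7]=1  [2,3,4,5,6,7]=3
  first=0(m) contributes 4
  first=2(l) contributes 1
|[w]| = 5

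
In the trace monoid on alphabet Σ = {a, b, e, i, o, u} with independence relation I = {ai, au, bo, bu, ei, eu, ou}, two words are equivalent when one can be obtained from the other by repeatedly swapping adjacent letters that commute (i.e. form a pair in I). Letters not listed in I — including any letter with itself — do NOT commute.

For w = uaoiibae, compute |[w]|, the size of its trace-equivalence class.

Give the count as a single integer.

piece 0:u — minimal
piece 1:a — minimal
piece 2:o rests on {1:a}
piece 3:i rests on {0:u, 2:o}
piece 4:i rests on {3:i}
piece 5:b rests on {4:i}
piece 6:a rests on {5:b}
piece 7:e rests on {6:a}
minimal pieces: {0:u, 1:a}
ways to finish when only these pieces remain (= sum over removing one remaining piece with nothing left below it):
  1 left: {7}→1
  2 left: {6,7}→1
  3 left: {5,6,7}→1
  4 left: {4,5,6,7}→1
  5 left: {3,4,5,6,7}→1
  6 left: {0,3,4,5,6,7}→1  {2,3,4,5,6,7}→1
  placing 0:u first → 1 extensions
  placing 1:a first → 2 extensions
total linear extensions = 3

3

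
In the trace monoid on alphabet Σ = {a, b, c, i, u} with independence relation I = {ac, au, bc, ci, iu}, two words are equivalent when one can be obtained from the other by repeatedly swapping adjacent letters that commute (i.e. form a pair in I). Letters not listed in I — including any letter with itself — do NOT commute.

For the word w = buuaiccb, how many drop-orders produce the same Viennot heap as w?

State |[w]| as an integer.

drop 0:b onto floor
drop 1:u onto {0:b}
drop 2:u onto {1:u}
drop 3:a onto {0:b}
drop 4:i onto {3:a}
drop 5:c onto {2:u}
drop 6:c onto {5:c}
drop 7:b onto {2:u, 4:i}
ground layer = {0:b}
drop-orders for the pieces not yet dropped (sum over which currently-grounded one goes next):
  1 to go: {6} 1  {7} 1
  2 to go: {4,7} 1  {5,6} 1  {6,7} 2
  3 to go: {3,4,7} 1  {4,6,7} 3  {5,6,7} 3
  4 to go: {2,5,6,7} 3  {3,4,6,7} 4  {4,5,6,7} 6
  5 to go: {1,2,5,6,7} 3  {2,4,5,6,7} 9  {3,4,5,6,7} 10
  6 to go: {1,2,4,5,6,7} 12  {2,3,4,5,6,7} 19
  if 0:b drops first: 31 orders

31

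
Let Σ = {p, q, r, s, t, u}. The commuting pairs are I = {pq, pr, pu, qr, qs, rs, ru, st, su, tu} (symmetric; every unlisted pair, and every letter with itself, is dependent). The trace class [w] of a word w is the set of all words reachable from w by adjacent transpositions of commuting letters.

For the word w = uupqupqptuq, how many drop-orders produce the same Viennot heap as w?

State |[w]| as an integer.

140

drop 0:u onto floor
drop 1:u onto {0:u}
drop 2:p onto floor
drop 3:q onto {1:u}
drop 4:u onto {3:q}
drop 5:p onto {2:p}
drop 6:q onto {4:u}
drop 7:p onto {5:p}
drop 8:t onto {6:q, 7:p}
drop 9:u onto {6:q}
drop 10:q onto {8:t, 9:u}
ground layer = {0:u, 2:p}
drop-orders for the pieces not yet dropped (sum over which currently-grounded one goes next):
  1 to go: {10} 1
  2 to go: {8,10} 1  {9,10} 1
  3 to go: {7,8,10} 1  {8,9,10} 2
  4 to go: {5,7,8,10} 1  {6,8,9,10} 2  {7,8,9,10} 3
  5 to go: {2,5,7,8,10} 1  {4,6,8,9,10} 2  {5,7,8,9,10} 4  {6,7,8,9,10} 5
  6 to go: {2,5,7,8,9,10} 5  {3,4,6,8,9,10} 2  {4,6,7,8,9,10} 7  {5,6,7,8,9,10} 9
  7 to go: {1,3,4,6,8,9,10} 2  {2,5,6,7,8,9,10} 14  {3,4,6,7,8,9,10} 9  {4,5,6,7,8,9,10} 16
  8 to go: {0,1,3,4,6,8,9,10} 2  {1,3,4,6,7,8,9,10} 11  {2,4,5,6,7,8,9,10} 30  {3,4,5,6,7,8,9,10} 25
  9 to go: {0,1,3,4,6,7,8,9,10} 13  {1,3,4,5,6,7,8,9,10} 36  {2,3,4,5,6,7,8,9,10} 55
  if 0:u drops first: 91 orders
  if 2:p drops first: 49 orders
heap linearizations: 140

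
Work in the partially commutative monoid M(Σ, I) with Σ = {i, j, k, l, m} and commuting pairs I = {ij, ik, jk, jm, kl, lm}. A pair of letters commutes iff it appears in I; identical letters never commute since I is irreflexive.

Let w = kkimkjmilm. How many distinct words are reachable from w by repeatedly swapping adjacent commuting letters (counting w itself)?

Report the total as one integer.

#0=k has no predecessor
#1=k depends on [0:k]
#2=i has no predecessor
#3=m depends on [1:k, 2:i]
#4=k depends on [3:m]
#5=j has no predecessor
#6=m depends on [4:k]
#7=i depends on [6:m]
#8=l depends on [5:j, 7:i]
#9=m depends on [7:i]
sources: [0:k, 2:i, 5:j]
N(rest) = Σ N(rest − s) over sources s of rest; N(one piece) = 1:
  size 1 → [8]=1  [9]=1
  size 2 → [5,8]=1  [8,9]=2
  size 3 → [5,8,9]=3  [7,8,9]=2
  size 4 → [5,7,8,9]=5  [6,7,8,9]=2
  size 5 → [4,6,7,8,9]=2  [5,6,7,8,9]=7
  size 6 → [3,4,6,7,8,9]=2  [4,5,6,7,8,9]=9
  size 7 → [1,3,4,6,7,8,9]=2  [2,3,4,6,7,8,9]=2  [3,4,5,6,7,8,9]=11
  size 8 → [0,1,3,4,6,7,8,9]=2  [1,2,3,4,6,7,8,9]=4  [1,3,4,5,6,7,8,9]=13  [2,3,4,5,6,7,8,9]=13
  first=0(k) contributes 30
  first=2(i) contributes 15
  first=5(j) contributes 6
|[w]| = 51

51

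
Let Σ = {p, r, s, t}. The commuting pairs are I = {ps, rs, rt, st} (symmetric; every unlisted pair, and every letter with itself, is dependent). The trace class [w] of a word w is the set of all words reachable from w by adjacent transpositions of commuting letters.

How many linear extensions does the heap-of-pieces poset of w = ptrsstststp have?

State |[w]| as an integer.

1650

drop 0:p onto floor
drop 1:t onto {0:p}
drop 2:r onto {0:p}
drop 3:s onto floor
drop 4:s onto {3:s}
drop 5:t onto {1:t}
drop 6:s onto {4:s}
drop 7:t onto {5:t}
drop 8:s onto {6:s}
drop 9:t onto {7:t}
drop 10:p onto {2:r, 9:t}
ground layer = {0:p, 3:s}
drop-orders for the pieces not yet dropped (sum over which currently-grounded one goes next):
  1 to go: {8} 1  {10} 1
  2 to go: {2,10} 1  {6,8} 1  {8,10} 2  {9,10} 1
  3 to go: {2,8,10} 3  {2,9,10} 2  {4,6,8} 1  {6,8,10} 3  {7,9,10} 1  {8,9,10} 3
  4 to go: {2,6,8,10} 6  {2,7,9,10} 3  {2,8,9,10} 8  {3,4,6,8} 1  {4,6,8,10} 4  {5,7,9,10} 1  {6,8,9,10} 6  {7,8,9,10} 4
  5 to go: {1,5,7,9,10} 1  {2,4,6,8,10} 10  {2,5,7,9,10} 4  {2,6,8,9,10} 20  {2,7,8,9,10} 15  {3,4,6,8,10} 5  {4,6,8,9,10} 10  {5,7,8,9,10} 5  {6,7,8,9,10} 10
  6 to go: {1,2,5,7,9,10} 5  {1,5,7,8,9,10} 6  {2,3,4,6,8,10} 15  {2,4,6,8,9,10} 40  {2,5,7,8,9,10} 24  {2,6,7,8,9,10} 45  {3,4,6,8,9,10} 15  {4,6,7,8,9,10} 20  {5,6,7,8,9,10} 15
  7 to go: {0,1,2,5,7,9,10} 5  {1,2,5,7,8,9,10} 35  {1,5,6,7,8,9,10} 21  {2,3,4,6,8,9,10} 70  {2,4,6,7,8,9,10} 105  {2,5,6,7,8,9,10} 84  {3,4,6,7,8,9,10} 35  {4,5,6,7,8,9,10} 35
  8 to go: {0,1,2,5,7,8,9,10} 40  {1,2,5,6,7,8,9,10} 140  {1,4,5,6,7,8,9,10} 56  {2,3,4,6,7,8,9,10} 210  {2,4,5,6,7,8,9,10} 224  {3,4,5,6,7,8,9,10} 70
  9 to go: {0,1,2,5,6,7,8,9,10} 180  {1,2,4,5,6,7,8,9,10} 420  {1,3,4,5,6,7,8,9,10} 126  {2,3,4,5,6,7,8,9,10} 504
  if 0:p drops first: 1050 orders
  if 3:s drops first: 600 orders
heap linearizations: 1650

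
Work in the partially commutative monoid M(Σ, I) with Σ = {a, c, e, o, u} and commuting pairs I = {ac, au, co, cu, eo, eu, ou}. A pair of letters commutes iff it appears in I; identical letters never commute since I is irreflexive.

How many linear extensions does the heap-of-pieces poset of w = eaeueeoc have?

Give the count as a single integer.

#0=e has no predecessor
#1=a depends on [0:e]
#2=e depends on [1:a]
#3=u has no predecessor
#4=e depends on [2:e]
#5=e depends on [4:e]
#6=o depends on [1:a]
#7=c depends on [5:e]
sources: [0:e, 3:u]
N(rest) = Σ N(rest − s) over sources s of rest; N(one piece) = 1:
  size 1 → [3]=1  [6]=1  [7]=1
  size 2 → [3,6]=2  [3,7]=2  [5,7]=1  [6,7]=2
  size 3 → [3,5,7]=3  [3,6,7]=6  [4,5,7]=1  [5,6,7]=3
  size 4 → [2,4,5,7]=1  [3,4,5,7]=4  [3,5,6,7]=12  [4,5,6,7]=4
  size 5 → [2,3,4,5,7]=5  [2,4,5,6,7]=5  [3,4,5,6,7]=20
  size 6 → [1,2,4,5,6,7]=5  [2,3,4,5,6,7]=30
  first=0(e) contributes 35
  first=3(u) contributes 5
|[w]| = 40

40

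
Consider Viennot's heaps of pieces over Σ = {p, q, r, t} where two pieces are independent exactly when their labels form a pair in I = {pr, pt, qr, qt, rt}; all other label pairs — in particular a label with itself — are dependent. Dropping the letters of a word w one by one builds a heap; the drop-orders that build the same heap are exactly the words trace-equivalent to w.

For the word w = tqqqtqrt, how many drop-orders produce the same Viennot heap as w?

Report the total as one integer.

280

0(t) covers ∅
1(q) covers ∅
2(q) covers 1:q
3(q) covers 2:q
4(t) covers 0:t
5(q) covers 3:q
6(r) covers ∅
7(t) covers 4:t
floor of heap: 0:t, 1:q, 6:r
completions by unplaced set U, small U first (add the entries for U minus each lowest piece of U):
  |U|=1: {5}:1  {6}:1  {7}:1
  |U|=2: {3,5}:1  {4,7}:1  {5,6}:2  {5,7}:2  {6,7}:2
  |U|=3: {0,4,7}:1  {2,3,5}:1  {3,5,6}:3  {3,5,7}:3  {4,5,7}:3  {4,6,7}:3  {5,6,7}:6
  |U|=4: {0,4,5,7}:4  {0,4,6,7}:4  {1,2,3,5}:1  {2,3,5,6}:4  {2,3,5,7}:4  {3,4,5,7}:6  {3,5,6,7}:12  {4,5,6,7}:12
  |U|=5: {0,3,4,5,7}:10  {0,4,5,6,7}:20  {1,2,3,5,6}:5  {1,2,3,5,7}:5  {2,3,4,5,7}:10  {2,3,5,6,7}:20  {3,4,5,6,7}:30
  |U|=6: {0,2,3,4,5,7}:20  {0,3,4,5,6,7}:60  {1,2,3,4,5,7}:15  {1,2,3,5,6,7}:30  {2,3,4,5,6,7}:60
  start at 0(t): 105
  start at 1(q): 140
  start at 6(r): 35
sum over floor = 280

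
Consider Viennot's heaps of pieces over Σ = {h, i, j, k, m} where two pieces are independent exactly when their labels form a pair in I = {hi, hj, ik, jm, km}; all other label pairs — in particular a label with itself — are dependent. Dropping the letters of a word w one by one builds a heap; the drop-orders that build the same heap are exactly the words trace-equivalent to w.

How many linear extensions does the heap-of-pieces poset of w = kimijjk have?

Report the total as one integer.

4

drop 0:k onto floor
drop 1:i onto floor
drop 2:m onto {1:i}
drop 3:i onto {2:m}
drop 4:j onto {0:k, 3:i}
drop 5:j onto {4:j}
drop 6:k onto {5:j}
ground layer = {0:k, 1:i}
drop-orders for the pieces not yet dropped (sum over which currently-grounded one goes next):
  1 to go: {6} 1
  2 to go: {5,6} 1
  3 to go: {4,5,6} 1
  4 to go: {0,4,5,6} 1  {3,4,5,6} 1
  5 to go: {0,3,4,5,6} 2  {2,3,4,5,6} 1
  if 0:k drops first: 1 orders
  if 1:i drops first: 3 orders
heap linearizations: 4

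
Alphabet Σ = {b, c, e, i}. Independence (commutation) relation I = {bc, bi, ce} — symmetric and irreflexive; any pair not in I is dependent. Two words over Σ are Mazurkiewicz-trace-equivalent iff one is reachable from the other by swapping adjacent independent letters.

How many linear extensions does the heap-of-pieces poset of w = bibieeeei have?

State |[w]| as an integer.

piece 0:b — minimal
piece 1:i — minimal
piece 2:b rests on {0:b}
piece 3:i rests on {1:i}
piece 4:e rests on {2:b, 3:i}
piece 5:e rests on {4:e}
piece 6:e rests on {5:e}
piece 7:e rests on {6:e}
piece 8:i rests on {7:e}
minimal pieces: {0:b, 1:i}
ways to finish when only these pieces remain (= sum over removing one remaining piece with nothing left below it):
  1 left: {8}→1
  2 left: {7,8}→1
  3 left: {6,7,8}→1
  4 left: {5,6,7,8}→1
  5 left: {4,5,6,7,8}→1
  6 left: {2,4,5,6,7,8}→1  {3,4,5,6,7,8}→1
  7 left: {0,2,4,5,6,7,8}→1  {1,3,4,5,6,7,8}→1  {2,3,4,5,6,7,8}→2
  placing 0:b first → 3 extensions
  placing 1:i first → 3 extensions
total linear extensions = 6

6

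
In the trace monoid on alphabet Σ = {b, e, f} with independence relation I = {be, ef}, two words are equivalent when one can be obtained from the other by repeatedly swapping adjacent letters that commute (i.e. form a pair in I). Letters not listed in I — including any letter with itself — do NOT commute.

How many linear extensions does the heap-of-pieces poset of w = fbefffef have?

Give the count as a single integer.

28

#0=f has no predecessor
#1=b depends on [0:f]
#2=e has no predecessor
#3=f depends on [1:b]
#4=f depends on [3:f]
#5=f depends on [4:f]
#6=e depends on [2:e]
#7=f depends on [5:f]
sources: [0:f, 2:e]
N(rest) = Σ N(rest − s) over sources s of rest; N(one piece) = 1:
  size 1 → [6]=1  [7]=1
  size 2 → [2,6]=1  [5,7]=1  [6,7]=2
  size 3 → [2,6,7]=3  [4,5,7]=1  [5,6,7]=3
  size 4 → [2,5,6,7]=6  [3,4,5,7]=1  [4,5,6,7]=4
  size 5 → [1,3,4,5,7]=1  [2,4,5,6,7]=10  [3,4,5,6,7]=5
  size 6 → [0,1,3,4,5,7]=1  [1,3,4,5,6,7]=6  [2,3,4,5,6,7]=15
  first=0(f) contributes 21
  first=2(e) contributes 7
|[w]| = 28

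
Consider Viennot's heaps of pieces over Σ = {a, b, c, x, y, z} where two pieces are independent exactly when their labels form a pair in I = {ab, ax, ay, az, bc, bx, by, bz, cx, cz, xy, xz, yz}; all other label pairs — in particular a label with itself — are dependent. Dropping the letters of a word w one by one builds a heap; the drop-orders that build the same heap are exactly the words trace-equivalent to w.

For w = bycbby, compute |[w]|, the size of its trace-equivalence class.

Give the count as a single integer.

20

0(b) covers ∅
1(y) covers ∅
2(c) covers 1:y
3(b) covers 0:b
4(b) covers 3:b
5(y) covers 2:c
floor of heap: 0:b, 1:y
completions by unplaced set U, small U first (add the entries for U minus each lowest piece of U):
  |U|=1: {4}:1  {5}:1
  |U|=2: {2,5}:1  {3,4}:1  {4,5}:2
  |U|=3: {0,3,4}:1  {1,2,5}:1  {2,4,5}:3  {3,4,5}:3
  |U|=4: {0,3,4,5}:4  {1,2,4,5}:4  {2,3,4,5}:6
  start at 0(b): 10
  start at 1(y): 10
sum over floor = 20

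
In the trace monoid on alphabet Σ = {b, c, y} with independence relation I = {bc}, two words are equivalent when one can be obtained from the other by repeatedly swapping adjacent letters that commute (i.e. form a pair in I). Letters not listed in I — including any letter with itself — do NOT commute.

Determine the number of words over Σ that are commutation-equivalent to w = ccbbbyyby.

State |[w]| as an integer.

#0=c has no predecessor
#1=c depends on [0:c]
#2=b has no predecessor
#3=b depends on [2:b]
#4=b depends on [3:b]
#5=y depends on [1:c, 4:b]
#6=y depends on [5:y]
#7=b depends on [6:y]
#8=y depends on [7:b]
sources: [0:c, 2:b]
N(rest) = Σ N(rest − s) over sources s of rest; N(one piece) = 1:
  size 1 → [8]=1
  size 2 → [7,8]=1
  size 3 → [6,7,8]=1
  size 4 → [5,6,7,8]=1
  size 5 → [1,5,6,7,8]=1  [4,5,6,7,8]=1
  size 6 → [0,1,5,6,7,8]=1  [1,4,5,6,7,8]=2  [3,4,5,6,7,8]=1
  size 7 → [0,1,4,5,6,7,8]=3  [1,3,4,5,6,7,8]=3  [2,3,4,5,6,7,8]=1
  first=0(c) contributes 4
  first=2(b) contributes 6
|[w]| = 10

10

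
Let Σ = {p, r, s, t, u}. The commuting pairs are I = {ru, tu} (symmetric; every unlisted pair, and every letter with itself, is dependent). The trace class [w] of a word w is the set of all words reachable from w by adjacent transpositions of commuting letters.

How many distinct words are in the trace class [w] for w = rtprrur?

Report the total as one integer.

4

piece 0:r — minimal
piece 1:t rests on {0:r}
piece 2:p rests on {1:t}
piece 3:r rests on {2:p}
piece 4:r rests on {3:r}
piece 5:u rests on {2:p}
piece 6:r rests on {4:r}
minimal pieces: {0:r}
ways to finish when only these pieces remain (= sum over removing one remaining piece with nothing left below it):
  1 left: {5}→1  {6}→1
  2 left: {4,6}→1  {5,6}→2
  3 left: {3,4,6}→1  {4,5,6}→3
  4 left: {3,4,5,6}→4
  5 left: {2,3,4,5,6}→4
  placing 0:r first → 4 extensions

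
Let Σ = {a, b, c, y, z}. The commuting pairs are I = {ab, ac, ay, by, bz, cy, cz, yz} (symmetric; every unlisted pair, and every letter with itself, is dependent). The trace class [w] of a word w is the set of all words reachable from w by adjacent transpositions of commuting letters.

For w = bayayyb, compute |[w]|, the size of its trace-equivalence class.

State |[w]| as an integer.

piece 0:b — minimal
piece 1:a — minimal
piece 2:y — minimal
piece 3:a rests on {1:a}
piece 4:y rests on {2:y}
piece 5:y rests on {4:y}
piece 6:b rests on {0:b}
minimal pieces: {0:b, 1:a, 2:y}
ways to finish when only these pieces remain (= sum over removing one remaining piece with nothing left below it):
  1 left: {3}→1  {5}→1  {6}→1
  2 left: {0,6}→1  {1,3}→1  {3,5}→2  {3,6}→2  {4,5}→1  {5,6}→2
  3 left: {0,3,6}→3  {0,5,6}→3  {1,3,5}→3  {1,3,6}→3  {2,4,5}→1  {3,4,5}→3  {3,5,6}→6  {4,5,6}→3
  4 left: {0,1,3,6}→6  {0,3,5,6}→12  {0,4,5,6}→6  {1,3,4,5}→6  {1,3,5,6}→12  {2,3,4,5}→4  {2,4,5,6}→4  {3,4,5,6}→12
  5 left: {0,1,3,5,6}→30  {0,2,4,5,6}→10  {0,3,4,5,6}→30  {1,2,3,4,5}→10  {1,3,4,5,6}→30  {2,3,4,5,6}→20
  placing 0:b first → 60 extensions
  placing 1:a first → 60 extensions
  placing 2:y first → 90 extensions
total linear extensions = 210

210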